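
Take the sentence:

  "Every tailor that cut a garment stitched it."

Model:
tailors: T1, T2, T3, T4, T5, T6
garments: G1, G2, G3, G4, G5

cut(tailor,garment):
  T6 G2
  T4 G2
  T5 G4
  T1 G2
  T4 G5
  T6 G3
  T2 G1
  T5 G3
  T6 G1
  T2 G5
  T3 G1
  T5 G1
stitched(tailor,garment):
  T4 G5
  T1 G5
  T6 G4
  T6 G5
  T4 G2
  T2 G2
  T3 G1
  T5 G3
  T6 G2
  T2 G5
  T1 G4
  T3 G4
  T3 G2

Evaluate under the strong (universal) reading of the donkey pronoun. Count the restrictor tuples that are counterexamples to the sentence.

"it" takes "a garment" as antecedent — a donkey pronoun bound across the clause boundary.
Strong reading: for every (t,g) with cut(t,g), stitched(t,g).
Restrictor pairs: (T1,G2) ✗  (T2,G1) ✗  (T2,G5) ✓  (T3,G1) ✓  (T4,G2) ✓  (T4,G5) ✓  (T5,G1) ✗  (T5,G3) ✓  (T5,G4) ✗  (T6,G1) ✗  (T6,G2) ✓  (T6,G3) ✗
Counterexamples (restrictor pairs failing the scope): 6.

6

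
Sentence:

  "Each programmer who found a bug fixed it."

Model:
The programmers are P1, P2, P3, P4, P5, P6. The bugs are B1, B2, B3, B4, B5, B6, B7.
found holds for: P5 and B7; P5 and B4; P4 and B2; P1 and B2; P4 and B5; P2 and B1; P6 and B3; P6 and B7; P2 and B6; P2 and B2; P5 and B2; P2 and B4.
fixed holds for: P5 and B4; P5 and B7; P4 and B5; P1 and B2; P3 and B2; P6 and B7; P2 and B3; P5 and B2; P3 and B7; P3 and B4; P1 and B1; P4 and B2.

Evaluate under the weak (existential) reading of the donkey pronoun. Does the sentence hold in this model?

False

"it" takes "a bug" as antecedent — a donkey pronoun bound across the clause boundary.
Weak reading: every programmer p with some found-bug has at least one found-bug b such that fixed(p,b).
Per programmer: P1:✓  P2:✗  P4:✓  P5:✓  P6:✓
P2 has no witness among its found-bugs.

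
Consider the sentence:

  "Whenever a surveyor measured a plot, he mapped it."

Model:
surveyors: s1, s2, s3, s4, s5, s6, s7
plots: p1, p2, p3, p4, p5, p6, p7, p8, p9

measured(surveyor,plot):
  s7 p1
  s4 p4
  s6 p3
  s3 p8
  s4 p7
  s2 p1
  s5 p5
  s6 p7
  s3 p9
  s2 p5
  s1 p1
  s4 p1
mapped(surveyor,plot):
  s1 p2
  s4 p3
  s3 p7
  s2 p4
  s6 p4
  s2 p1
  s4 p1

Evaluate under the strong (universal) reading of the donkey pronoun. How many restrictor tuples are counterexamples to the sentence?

10

"it" takes "a plot" as antecedent — a donkey pronoun bound across the clause boundary.
Strong reading: for every (s,p) with measured(s,p), mapped(s,p).
Restrictor pairs: (s1,p1) ✗  (s2,p1) ✓  (s2,p5) ✗  (s3,p8) ✗  (s3,p9) ✗  (s4,p1) ✓  (s4,p4) ✗  (s4,p7) ✗  (s5,p5) ✗  (s6,p3) ✗  (s6,p7) ✗  (s7,p1) ✗
Counterexamples (restrictor pairs failing the scope): 10.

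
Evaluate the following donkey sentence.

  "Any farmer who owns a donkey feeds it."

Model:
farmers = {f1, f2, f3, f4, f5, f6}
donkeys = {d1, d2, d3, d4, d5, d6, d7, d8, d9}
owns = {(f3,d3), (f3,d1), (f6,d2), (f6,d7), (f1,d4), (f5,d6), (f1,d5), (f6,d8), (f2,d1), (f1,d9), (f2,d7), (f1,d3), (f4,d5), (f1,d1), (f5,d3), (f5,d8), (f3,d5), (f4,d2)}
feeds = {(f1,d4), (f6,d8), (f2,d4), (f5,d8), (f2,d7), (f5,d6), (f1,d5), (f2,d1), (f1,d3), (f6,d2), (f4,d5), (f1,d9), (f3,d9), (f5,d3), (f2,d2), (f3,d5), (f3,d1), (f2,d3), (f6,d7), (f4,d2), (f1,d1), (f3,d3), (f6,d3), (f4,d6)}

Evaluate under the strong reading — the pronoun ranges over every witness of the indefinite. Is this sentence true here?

"it" takes "a donkey" as antecedent — a donkey pronoun bound across the clause boundary.
Strong reading: for every (f,d) with owns(f,d), feeds(f,d).
Restrictor pairs: (f1,d1) ✓  (f1,d3) ✓  (f1,d4) ✓  (f1,d5) ✓  (f1,d9) ✓  (f2,d1) ✓  (f2,d7) ✓  (f3,d1) ✓  (f3,d3) ✓  (f3,d5) ✓  (f4,d2) ✓  (f4,d5) ✓  (f5,d3) ✓  (f5,d6) ✓  (f5,d8) ✓  (f6,d2) ✓  (f6,d7) ✓  (f6,d8) ✓
Every restrictor pair satisfies the scope.

True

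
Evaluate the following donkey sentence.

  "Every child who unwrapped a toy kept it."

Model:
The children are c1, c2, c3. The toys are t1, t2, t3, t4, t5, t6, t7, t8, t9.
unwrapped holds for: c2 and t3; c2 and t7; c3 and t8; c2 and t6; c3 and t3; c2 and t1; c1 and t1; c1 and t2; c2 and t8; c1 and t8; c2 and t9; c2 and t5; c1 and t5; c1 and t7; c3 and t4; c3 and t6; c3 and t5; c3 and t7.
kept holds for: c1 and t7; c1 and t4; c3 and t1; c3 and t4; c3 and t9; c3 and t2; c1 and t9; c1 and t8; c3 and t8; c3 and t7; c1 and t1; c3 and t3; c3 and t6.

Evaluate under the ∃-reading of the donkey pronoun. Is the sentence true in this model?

False

"it" takes "a toy" as antecedent — a donkey pronoun bound across the clause boundary.
Weak reading: every child c with some unwrapped-toy has at least one unwrapped-toy t such that kept(c,t).
Per child: c1:✓  c2:✗  c3:✓
c2 has no witness among its unwrapped-toys.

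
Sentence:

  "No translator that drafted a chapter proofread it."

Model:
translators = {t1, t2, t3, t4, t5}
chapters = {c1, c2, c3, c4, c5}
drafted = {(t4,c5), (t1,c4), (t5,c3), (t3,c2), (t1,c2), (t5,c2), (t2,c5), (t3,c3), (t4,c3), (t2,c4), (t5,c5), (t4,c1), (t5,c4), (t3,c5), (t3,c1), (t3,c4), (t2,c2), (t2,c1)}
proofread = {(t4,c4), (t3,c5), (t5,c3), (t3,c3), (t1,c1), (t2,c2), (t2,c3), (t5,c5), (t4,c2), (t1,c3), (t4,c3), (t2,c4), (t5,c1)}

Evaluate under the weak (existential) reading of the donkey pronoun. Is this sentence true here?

"it" takes "a chapter" as antecedent — a donkey pronoun bound across the clause boundary.
Truth condition: for no (t,c) with drafted(t,c) does proofread(t,c) hold.
Restrictor pairs — does the scope hold? (t1,c2):fails  (t1,c4):fails  (t2,c1):fails  (t2,c2):holds  (t2,c4):holds  (t2,c5):fails  (t3,c1):fails  (t3,c2):fails  (t3,c3):holds  (t3,c4):fails  (t3,c5):holds  (t4,c1):fails  (t4,c3):holds  (t4,c5):fails  (t5,c2):fails  (t5,c3):holds  (t5,c4):fails  (t5,c5):holds
Scope holds for 7 pair(s), so the sentence is false.

False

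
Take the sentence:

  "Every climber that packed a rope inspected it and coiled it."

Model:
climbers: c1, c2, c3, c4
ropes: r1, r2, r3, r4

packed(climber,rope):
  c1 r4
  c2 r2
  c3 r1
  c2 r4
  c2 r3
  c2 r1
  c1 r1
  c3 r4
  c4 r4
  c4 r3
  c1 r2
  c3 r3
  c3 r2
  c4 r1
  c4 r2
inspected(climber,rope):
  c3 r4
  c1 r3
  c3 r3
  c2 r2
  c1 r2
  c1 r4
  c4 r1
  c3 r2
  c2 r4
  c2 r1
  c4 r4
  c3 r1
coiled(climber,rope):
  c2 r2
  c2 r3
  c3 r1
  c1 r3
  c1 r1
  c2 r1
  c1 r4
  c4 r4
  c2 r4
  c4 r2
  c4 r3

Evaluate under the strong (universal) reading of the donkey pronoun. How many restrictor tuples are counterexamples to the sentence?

9

"it" takes "a rope" as antecedent — a donkey pronoun bound across the clause boundary.
Strong reading: for every (c,r) with packed(c,r), inspected(c,r) ∧ coiled(c,r).
Restrictor pairs: (c1,r1) ✗  (c1,r2) ✗  (c1,r4) ✓  (c2,r1) ✓  (c2,r2) ✓  (c2,r3) ✗  (c2,r4) ✓  (c3,r1) ✓  (c3,r2) ✗  (c3,r3) ✗  (c3,r4) ✗  (c4,r1) ✗  (c4,r2) ✗  (c4,r3) ✗  (c4,r4) ✓
Counterexamples (restrictor pairs failing the scope): 9.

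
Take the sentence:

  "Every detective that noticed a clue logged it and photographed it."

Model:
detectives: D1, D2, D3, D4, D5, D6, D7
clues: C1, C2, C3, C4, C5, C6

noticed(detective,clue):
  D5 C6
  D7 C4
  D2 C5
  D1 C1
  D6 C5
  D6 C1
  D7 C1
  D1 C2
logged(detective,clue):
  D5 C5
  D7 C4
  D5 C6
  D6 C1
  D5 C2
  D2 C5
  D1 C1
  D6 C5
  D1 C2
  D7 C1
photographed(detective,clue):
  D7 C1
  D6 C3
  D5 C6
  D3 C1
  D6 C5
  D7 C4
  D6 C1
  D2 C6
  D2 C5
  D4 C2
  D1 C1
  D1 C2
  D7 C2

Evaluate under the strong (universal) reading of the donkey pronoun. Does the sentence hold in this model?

True

"it" takes "a clue" as antecedent — a donkey pronoun bound across the clause boundary.
Strong reading: for every (d,c) with noticed(d,c), logged(d,c) ∧ photographed(d,c).
Restrictor pairs: (D1,C1) ✓  (D1,C2) ✓  (D2,C5) ✓  (D5,C6) ✓  (D6,C1) ✓  (D6,C5) ✓  (D7,C1) ✓  (D7,C4) ✓
Every restrictor pair satisfies the scope.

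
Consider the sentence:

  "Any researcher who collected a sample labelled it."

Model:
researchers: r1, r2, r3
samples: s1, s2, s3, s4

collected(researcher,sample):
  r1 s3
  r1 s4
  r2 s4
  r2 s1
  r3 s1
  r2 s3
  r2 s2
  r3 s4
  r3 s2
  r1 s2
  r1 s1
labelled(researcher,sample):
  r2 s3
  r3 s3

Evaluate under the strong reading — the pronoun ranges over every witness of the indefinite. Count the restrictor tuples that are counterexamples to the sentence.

"it" takes "a sample" as antecedent — a donkey pronoun bound across the clause boundary.
Strong reading: for every (r,s) with collected(r,s), labelled(r,s).
Restrictor pairs: (r1,s1) ✗  (r1,s2) ✗  (r1,s3) ✗  (r1,s4) ✗  (r2,s1) ✗  (r2,s2) ✗  (r2,s3) ✓  (r2,s4) ✗  (r3,s1) ✗  (r3,s2) ✗  (r3,s4) ✗
Counterexamples (restrictor pairs failing the scope): 10.

10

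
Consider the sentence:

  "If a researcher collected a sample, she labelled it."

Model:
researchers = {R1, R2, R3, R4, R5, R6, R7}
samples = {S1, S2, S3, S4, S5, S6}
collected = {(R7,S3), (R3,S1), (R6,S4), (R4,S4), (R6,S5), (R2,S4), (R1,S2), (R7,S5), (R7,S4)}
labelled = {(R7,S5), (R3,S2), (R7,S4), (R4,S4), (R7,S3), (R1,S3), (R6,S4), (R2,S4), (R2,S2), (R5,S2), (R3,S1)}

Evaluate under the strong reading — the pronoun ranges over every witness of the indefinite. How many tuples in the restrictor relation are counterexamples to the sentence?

2

"it" takes "a sample" as antecedent — a donkey pronoun bound across the clause boundary.
Strong reading: for every (r,s) with collected(r,s), labelled(r,s).
Restrictor pairs: (R1,S2) ✗  (R2,S4) ✓  (R3,S1) ✓  (R4,S4) ✓  (R6,S4) ✓  (R6,S5) ✗  (R7,S3) ✓  (R7,S4) ✓  (R7,S5) ✓
Counterexamples (restrictor pairs failing the scope): 2.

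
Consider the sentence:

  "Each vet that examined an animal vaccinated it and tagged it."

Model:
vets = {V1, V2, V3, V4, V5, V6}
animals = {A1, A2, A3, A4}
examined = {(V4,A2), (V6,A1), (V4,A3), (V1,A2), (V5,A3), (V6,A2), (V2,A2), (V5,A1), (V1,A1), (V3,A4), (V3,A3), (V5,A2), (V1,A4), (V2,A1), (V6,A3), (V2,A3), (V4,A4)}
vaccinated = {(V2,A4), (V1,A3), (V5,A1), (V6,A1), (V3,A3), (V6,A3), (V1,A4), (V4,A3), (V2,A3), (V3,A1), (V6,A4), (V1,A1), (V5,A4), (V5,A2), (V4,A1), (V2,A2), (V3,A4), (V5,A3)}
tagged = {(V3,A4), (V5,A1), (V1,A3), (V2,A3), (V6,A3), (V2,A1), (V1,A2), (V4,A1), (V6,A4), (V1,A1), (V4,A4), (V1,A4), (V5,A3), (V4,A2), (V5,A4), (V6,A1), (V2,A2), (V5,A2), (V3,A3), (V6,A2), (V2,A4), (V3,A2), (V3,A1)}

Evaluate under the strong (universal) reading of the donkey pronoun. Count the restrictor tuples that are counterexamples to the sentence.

"it" takes "an animal" as antecedent — a donkey pronoun bound across the clause boundary.
Strong reading: for every (v,a) with examined(v,a), vaccinated(v,a) ∧ tagged(v,a).
Restrictor pairs: (V1,A1) ✓  (V1,A2) ✗  (V1,A4) ✓  (V2,A1) ✗  (V2,A2) ✓  (V2,A3) ✓  (V3,A3) ✓  (V3,A4) ✓  (V4,A2) ✗  (V4,A3) ✗  (V4,A4) ✗  (V5,A1) ✓  (V5,A2) ✓  (V5,A3) ✓  (V6,A1) ✓  (V6,A2) ✗  (V6,A3) ✓
Counterexamples (restrictor pairs failing the scope): 6.

6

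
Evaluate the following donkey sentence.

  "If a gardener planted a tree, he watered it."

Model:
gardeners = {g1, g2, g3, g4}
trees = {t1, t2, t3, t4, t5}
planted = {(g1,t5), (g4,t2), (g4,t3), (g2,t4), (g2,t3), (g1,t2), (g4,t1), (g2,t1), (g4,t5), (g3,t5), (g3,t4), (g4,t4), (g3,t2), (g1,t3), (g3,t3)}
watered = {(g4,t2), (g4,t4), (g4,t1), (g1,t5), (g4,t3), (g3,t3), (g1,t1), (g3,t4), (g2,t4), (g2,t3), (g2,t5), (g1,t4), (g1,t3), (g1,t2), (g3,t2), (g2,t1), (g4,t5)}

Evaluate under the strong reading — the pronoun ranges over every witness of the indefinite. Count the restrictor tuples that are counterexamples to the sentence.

1

"it" takes "a tree" as antecedent — a donkey pronoun bound across the clause boundary.
Strong reading: for every (g,t) with planted(g,t), watered(g,t).
Restrictor pairs: (g1,t2) ✓  (g1,t3) ✓  (g1,t5) ✓  (g2,t1) ✓  (g2,t3) ✓  (g2,t4) ✓  (g3,t2) ✓  (g3,t3) ✓  (g3,t4) ✓  (g3,t5) ✗  (g4,t1) ✓  (g4,t2) ✓  (g4,t3) ✓  (g4,t4) ✓  (g4,t5) ✓
Counterexamples (restrictor pairs failing the scope): 1.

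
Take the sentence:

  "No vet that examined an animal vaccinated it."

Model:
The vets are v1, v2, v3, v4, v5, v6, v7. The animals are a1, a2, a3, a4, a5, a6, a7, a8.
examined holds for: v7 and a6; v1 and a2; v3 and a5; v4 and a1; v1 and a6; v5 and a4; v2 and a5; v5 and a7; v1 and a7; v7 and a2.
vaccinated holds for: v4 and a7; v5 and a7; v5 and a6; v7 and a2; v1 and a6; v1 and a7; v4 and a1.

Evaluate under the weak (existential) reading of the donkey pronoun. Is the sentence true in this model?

False

"it" takes "an animal" as antecedent — a donkey pronoun bound across the clause boundary.
Truth condition: for no (v,a) with examined(v,a) does vaccinated(v,a) hold.
Restrictor pairs — does the scope hold? (v1,a2):fails  (v1,a6):holds  (v1,a7):holds  (v2,a5):fails  (v3,a5):fails  (v4,a1):holds  (v5,a4):fails  (v5,a7):holds  (v7,a2):holds  (v7,a6):fails
Scope holds for 5 pair(s), so the sentence is false.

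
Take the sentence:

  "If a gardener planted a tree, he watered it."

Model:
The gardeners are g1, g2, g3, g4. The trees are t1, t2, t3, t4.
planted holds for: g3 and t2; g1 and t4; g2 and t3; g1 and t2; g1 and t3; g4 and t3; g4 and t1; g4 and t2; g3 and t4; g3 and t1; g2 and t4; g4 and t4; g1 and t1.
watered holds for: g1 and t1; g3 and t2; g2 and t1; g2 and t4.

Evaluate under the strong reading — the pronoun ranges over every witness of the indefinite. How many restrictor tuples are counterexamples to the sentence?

10

"it" takes "a tree" as antecedent — a donkey pronoun bound across the clause boundary.
Strong reading: for every (g,t) with planted(g,t), watered(g,t).
Restrictor pairs: (g1,t1) ✓  (g1,t2) ✗  (g1,t3) ✗  (g1,t4) ✗  (g2,t3) ✗  (g2,t4) ✓  (g3,t1) ✗  (g3,t2) ✓  (g3,t4) ✗  (g4,t1) ✗  (g4,t2) ✗  (g4,t3) ✗  (g4,t4) ✗
Counterexamples (restrictor pairs failing the scope): 10.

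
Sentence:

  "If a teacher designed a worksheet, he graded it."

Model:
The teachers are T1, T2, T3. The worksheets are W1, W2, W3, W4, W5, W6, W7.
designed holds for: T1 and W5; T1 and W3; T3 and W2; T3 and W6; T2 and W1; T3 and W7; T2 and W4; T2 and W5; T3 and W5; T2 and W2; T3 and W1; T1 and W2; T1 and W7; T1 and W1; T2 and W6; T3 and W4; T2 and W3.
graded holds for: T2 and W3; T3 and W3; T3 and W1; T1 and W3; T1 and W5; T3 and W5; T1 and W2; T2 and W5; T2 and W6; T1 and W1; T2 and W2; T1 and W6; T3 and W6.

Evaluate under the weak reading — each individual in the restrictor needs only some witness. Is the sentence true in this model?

True

"it" takes "a worksheet" as antecedent — a donkey pronoun bound across the clause boundary.
Weak reading: every teacher t with some designed-worksheet has at least one designed-worksheet w such that graded(t,w).
Per teacher: T1:✓  T2:✓  T3:✓
Every teacher in the restrictor has a witness.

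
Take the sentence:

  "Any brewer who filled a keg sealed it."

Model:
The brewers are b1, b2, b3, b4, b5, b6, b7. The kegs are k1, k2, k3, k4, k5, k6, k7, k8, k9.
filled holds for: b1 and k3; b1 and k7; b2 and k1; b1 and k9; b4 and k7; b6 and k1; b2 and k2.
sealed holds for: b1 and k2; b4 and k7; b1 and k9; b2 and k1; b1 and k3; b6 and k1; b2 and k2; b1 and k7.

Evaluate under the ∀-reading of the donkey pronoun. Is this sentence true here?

True

"it" takes "a keg" as antecedent — a donkey pronoun bound across the clause boundary.
Strong reading: for every (b,k) with filled(b,k), sealed(b,k).
Restrictor pairs: (b1,k3) ✓  (b1,k7) ✓  (b1,k9) ✓  (b2,k1) ✓  (b2,k2) ✓  (b4,k7) ✓  (b6,k1) ✓
Every restrictor pair satisfies the scope.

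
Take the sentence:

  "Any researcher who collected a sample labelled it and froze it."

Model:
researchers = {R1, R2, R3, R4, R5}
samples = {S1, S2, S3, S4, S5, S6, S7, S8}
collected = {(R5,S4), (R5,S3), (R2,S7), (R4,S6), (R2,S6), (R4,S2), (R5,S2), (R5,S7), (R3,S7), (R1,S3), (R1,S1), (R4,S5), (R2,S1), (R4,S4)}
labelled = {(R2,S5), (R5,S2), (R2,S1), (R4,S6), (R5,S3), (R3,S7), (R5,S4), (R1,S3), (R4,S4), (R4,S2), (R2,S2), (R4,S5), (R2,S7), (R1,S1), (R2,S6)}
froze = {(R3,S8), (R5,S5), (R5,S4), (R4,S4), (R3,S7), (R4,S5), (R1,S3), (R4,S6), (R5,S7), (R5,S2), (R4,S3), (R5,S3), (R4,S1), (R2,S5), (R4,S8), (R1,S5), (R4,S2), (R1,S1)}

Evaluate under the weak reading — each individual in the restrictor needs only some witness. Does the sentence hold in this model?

"it" takes "a sample" as antecedent — a donkey pronoun bound across the clause boundary.
Weak reading: every researcher r with some collected-sample has at least one collected-sample s such that labelled(r,s) ∧ froze(r,s).
Per researcher: R1:✓  R2:✗  R3:✓  R4:✓  R5:✓
R2 has no witness among its collected-samples.

False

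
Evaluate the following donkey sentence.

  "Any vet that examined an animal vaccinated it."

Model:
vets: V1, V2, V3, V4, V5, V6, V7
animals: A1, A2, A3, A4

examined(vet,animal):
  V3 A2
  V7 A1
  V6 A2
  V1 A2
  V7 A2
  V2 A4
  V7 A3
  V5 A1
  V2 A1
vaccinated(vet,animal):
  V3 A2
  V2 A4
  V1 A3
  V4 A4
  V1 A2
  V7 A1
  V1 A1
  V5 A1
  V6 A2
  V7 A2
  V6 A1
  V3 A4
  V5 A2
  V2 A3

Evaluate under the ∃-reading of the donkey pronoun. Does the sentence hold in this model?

True

"it" takes "an animal" as antecedent — a donkey pronoun bound across the clause boundary.
Weak reading: every vet v with some examined-animal has at least one examined-animal a such that vaccinated(v,a).
Per vet: V1:✓  V2:✓  V3:✓  V5:✓  V6:✓  V7:✓
Every vet in the restrictor has a witness.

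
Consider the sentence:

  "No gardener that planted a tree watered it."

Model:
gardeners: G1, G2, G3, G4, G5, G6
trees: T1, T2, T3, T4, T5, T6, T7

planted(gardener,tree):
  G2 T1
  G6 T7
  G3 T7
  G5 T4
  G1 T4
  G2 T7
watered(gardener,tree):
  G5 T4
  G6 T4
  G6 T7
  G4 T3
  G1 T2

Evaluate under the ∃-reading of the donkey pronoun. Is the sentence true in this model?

"it" takes "a tree" as antecedent — a donkey pronoun bound across the clause boundary.
Truth condition: for no (g,t) with planted(g,t) does watered(g,t) hold.
Restrictor pairs — does the scope hold? (G1,T4):fails  (G2,T1):fails  (G2,T7):fails  (G3,T7):fails  (G5,T4):holds  (G6,T7):holds
Scope holds for 2 pair(s), so the sentence is false.

False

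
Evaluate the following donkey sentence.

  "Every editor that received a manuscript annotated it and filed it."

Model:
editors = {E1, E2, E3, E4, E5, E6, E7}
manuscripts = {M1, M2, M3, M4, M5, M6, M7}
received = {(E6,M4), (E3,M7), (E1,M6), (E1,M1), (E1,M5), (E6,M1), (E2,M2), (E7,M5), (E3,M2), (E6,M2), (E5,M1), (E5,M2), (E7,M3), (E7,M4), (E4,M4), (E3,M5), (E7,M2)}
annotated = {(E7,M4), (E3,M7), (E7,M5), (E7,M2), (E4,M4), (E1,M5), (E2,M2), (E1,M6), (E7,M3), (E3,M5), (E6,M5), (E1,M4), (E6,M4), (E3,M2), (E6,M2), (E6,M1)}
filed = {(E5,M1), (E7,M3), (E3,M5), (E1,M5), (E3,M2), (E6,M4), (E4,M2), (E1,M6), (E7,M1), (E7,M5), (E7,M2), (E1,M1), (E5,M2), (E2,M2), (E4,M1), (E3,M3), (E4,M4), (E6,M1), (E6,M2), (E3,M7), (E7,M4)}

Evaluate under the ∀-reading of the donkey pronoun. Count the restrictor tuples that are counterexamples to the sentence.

3

"it" takes "a manuscript" as antecedent — a donkey pronoun bound across the clause boundary.
Strong reading: for every (e,m) with received(e,m), annotated(e,m) ∧ filed(e,m).
Restrictor pairs: (E1,M1) ✗  (E1,M5) ✓  (E1,M6) ✓  (E2,M2) ✓  (E3,M2) ✓  (E3,M5) ✓  (E3,M7) ✓  (E4,M4) ✓  (E5,M1) ✗  (E5,M2) ✗  (E6,M1) ✓  (E6,M2) ✓  (E6,M4) ✓  (E7,M2) ✓  (E7,M3) ✓  (E7,M4) ✓  (E7,M5) ✓
Counterexamples (restrictor pairs failing the scope): 3.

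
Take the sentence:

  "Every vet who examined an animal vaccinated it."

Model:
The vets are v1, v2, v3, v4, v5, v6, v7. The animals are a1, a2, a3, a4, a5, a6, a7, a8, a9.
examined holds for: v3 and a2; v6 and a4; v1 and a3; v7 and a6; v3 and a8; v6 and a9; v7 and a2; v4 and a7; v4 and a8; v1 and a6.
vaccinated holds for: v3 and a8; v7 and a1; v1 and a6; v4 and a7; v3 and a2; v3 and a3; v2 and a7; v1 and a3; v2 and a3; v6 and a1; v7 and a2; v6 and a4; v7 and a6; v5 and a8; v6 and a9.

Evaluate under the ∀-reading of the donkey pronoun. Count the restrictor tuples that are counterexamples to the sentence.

1

"it" takes "an animal" as antecedent — a donkey pronoun bound across the clause boundary.
Strong reading: for every (v,a) with examined(v,a), vaccinated(v,a).
Restrictor pairs: (v1,a3) ✓  (v1,a6) ✓  (v3,a2) ✓  (v3,a8) ✓  (v4,a7) ✓  (v4,a8) ✗  (v6,a4) ✓  (v6,a9) ✓  (v7,a2) ✓  (v7,a6) ✓
Counterexamples (restrictor pairs failing the scope): 1.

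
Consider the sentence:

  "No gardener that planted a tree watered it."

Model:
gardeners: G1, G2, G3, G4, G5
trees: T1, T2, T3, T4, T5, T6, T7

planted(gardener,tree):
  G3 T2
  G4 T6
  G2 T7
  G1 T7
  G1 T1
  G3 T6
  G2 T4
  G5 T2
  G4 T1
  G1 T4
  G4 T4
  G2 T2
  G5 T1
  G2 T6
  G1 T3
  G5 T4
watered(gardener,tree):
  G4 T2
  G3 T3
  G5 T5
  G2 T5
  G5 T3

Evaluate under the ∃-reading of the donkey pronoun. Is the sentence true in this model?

"it" takes "a tree" as antecedent — a donkey pronoun bound across the clause boundary.
Truth condition: for no (g,t) with planted(g,t) does watered(g,t) hold.
Restrictor pairs — does the scope hold? (G1,T1):fails  (G1,T3):fails  (G1,T4):fails  (G1,T7):fails  (G2,T2):fails  (G2,T4):fails  (G2,T6):fails  (G2,T7):fails  (G3,T2):fails  (G3,T6):fails  (G4,T1):fails  (G4,T4):fails  (G4,T6):fails  (G5,T1):fails  (G5,T2):fails  (G5,T4):fails
Scope holds for no restrictor pair, so the sentence is true.

True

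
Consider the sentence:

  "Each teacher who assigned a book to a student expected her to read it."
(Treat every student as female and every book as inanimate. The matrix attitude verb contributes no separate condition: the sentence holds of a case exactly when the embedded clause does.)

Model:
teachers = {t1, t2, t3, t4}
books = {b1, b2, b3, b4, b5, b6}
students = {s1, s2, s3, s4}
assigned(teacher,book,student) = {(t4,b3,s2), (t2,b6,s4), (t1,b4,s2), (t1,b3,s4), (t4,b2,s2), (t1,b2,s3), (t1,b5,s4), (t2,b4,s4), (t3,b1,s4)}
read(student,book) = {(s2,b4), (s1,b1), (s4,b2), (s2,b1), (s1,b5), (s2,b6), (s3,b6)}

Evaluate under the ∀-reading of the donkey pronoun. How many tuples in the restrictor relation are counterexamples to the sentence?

"her" takes "a student" as antecedent and "it" takes "a book"; both are donkey pronouns co-varying with the restrictor.
Strong reading: for every (t,b,s) with assigned(t,b,s), read(s,b).
Restrictor triples: (t1,b2,s3)→read(s3,b2) ✗  (t1,b3,s4)→read(s4,b3) ✗  (t1,b4,s2)→read(s2,b4) ✓  (t1,b5,s4)→read(s4,b5) ✗  (t2,b4,s4)→read(s4,b4) ✗  (t2,b6,s4)→read(s4,b6) ✗  (t3,b1,s4)→read(s4,b1) ✗  (t4,b2,s2)→read(s2,b2) ✗  (t4,b3,s2)→read(s2,b3) ✗
Counterexamples (restrictor triples failing the scope): 8.

8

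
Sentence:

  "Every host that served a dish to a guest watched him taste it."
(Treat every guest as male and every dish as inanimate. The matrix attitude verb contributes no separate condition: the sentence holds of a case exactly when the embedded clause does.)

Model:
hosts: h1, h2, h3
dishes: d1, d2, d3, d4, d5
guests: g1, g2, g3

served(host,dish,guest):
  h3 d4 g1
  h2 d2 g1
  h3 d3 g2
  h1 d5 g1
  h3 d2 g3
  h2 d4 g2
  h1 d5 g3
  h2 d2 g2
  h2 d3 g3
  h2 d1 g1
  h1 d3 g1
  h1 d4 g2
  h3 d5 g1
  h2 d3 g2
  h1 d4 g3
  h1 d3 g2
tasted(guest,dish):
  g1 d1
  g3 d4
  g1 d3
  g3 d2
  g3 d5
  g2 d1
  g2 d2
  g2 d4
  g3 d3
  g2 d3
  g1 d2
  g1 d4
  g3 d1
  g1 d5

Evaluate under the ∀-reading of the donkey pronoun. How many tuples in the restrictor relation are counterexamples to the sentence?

0

"him" takes "a guest" as antecedent and "it" takes "a dish"; both are donkey pronouns co-varying with the restrictor.
Strong reading: for every (h,d,g) with served(h,d,g), tasted(g,d).
Restrictor triples: (h1,d3,g1)→tasted(g1,d3) ✓  (h1,d3,g2)→tasted(g2,d3) ✓  (h1,d4,g2)→tasted(g2,d4) ✓  (h1,d4,g3)→tasted(g3,d4) ✓  (h1,d5,g1)→tasted(g1,d5) ✓  (h1,d5,g3)→tasted(g3,d5) ✓  (h2,d1,g1)→tasted(g1,d1) ✓  (h2,d2,g1)→tasted(g1,d2) ✓  (h2,d2,g2)→tasted(g2,d2) ✓  (h2,d3,g2)→tasted(g2,d3) ✓  (h2,d3,g3)→tasted(g3,d3) ✓  (h2,d4,g2)→tasted(g2,d4) ✓  (h3,d2,g3)→tasted(g3,d2) ✓  (h3,d3,g2)→tasted(g2,d3) ✓  (h3,d4,g1)→tasted(g1,d4) ✓  (h3,d5,g1)→tasted(g1,d5) ✓
Counterexamples (restrictor triples failing the scope): 0.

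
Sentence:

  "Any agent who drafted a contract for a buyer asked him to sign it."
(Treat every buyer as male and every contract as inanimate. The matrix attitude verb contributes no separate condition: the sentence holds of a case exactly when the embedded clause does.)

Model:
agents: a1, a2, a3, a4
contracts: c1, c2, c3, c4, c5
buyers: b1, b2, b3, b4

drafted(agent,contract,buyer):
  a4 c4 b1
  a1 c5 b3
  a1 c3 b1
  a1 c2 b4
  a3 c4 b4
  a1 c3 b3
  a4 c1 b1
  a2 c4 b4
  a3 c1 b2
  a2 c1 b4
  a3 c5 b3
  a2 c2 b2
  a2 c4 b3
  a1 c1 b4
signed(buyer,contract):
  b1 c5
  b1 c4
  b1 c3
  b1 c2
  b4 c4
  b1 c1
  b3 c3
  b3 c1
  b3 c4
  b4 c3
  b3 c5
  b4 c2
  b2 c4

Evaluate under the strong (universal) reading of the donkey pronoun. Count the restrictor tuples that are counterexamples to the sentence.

"him" takes "a buyer" as antecedent and "it" takes "a contract"; both are donkey pronouns co-varying with the restrictor.
Strong reading: for every (a,c,b) with drafted(a,c,b), signed(b,c).
Restrictor triples: (a1,c1,b4)→signed(b4,c1) ✗  (a1,c2,b4)→signed(b4,c2) ✓  (a1,c3,b1)→signed(b1,c3) ✓  (a1,c3,b3)→signed(b3,c3) ✓  (a1,c5,b3)→signed(b3,c5) ✓  (a2,c1,b4)→signed(b4,c1) ✗  (a2,c2,b2)→signed(b2,c2) ✗  (a2,c4,b3)→signed(b3,c4) ✓  (a2,c4,b4)→signed(b4,c4) ✓  (a3,c1,b2)→signed(b2,c1) ✗  (a3,c4,b4)→signed(b4,c4) ✓  (a3,c5,b3)→signed(b3,c5) ✓  (a4,c1,b1)→signed(b1,c1) ✓  (a4,c4,b1)→signed(b1,c4) ✓
Counterexamples (restrictor triples failing the scope): 4.

4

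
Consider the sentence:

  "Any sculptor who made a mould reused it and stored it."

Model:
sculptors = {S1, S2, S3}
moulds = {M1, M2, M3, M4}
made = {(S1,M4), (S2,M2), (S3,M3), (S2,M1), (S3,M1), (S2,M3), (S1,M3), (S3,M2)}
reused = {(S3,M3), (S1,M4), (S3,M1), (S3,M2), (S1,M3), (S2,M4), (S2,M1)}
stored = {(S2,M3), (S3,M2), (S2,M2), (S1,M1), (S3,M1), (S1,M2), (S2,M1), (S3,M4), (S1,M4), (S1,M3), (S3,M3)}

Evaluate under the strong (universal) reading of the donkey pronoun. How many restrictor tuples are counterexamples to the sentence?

"it" takes "a mould" as antecedent — a donkey pronoun bound across the clause boundary.
Strong reading: for every (s,m) with made(s,m), reused(s,m) ∧ stored(s,m).
Restrictor pairs: (S1,M3) ✓  (S1,M4) ✓  (S2,M1) ✓  (S2,M2) ✗  (S2,M3) ✗  (S3,M1) ✓  (S3,M2) ✓  (S3,M3) ✓
Counterexamples (restrictor pairs failing the scope): 2.

2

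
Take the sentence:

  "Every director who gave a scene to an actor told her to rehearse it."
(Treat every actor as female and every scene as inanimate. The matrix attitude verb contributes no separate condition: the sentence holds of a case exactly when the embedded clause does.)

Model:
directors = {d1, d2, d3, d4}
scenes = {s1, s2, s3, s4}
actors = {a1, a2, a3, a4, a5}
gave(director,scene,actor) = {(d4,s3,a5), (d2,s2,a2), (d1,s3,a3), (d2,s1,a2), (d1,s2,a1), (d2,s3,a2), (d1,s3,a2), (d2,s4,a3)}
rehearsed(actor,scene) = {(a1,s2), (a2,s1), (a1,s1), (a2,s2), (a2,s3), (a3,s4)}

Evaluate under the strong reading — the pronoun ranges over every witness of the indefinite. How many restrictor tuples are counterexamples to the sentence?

2

"her" takes "an actor" as antecedent and "it" takes "a scene"; both are donkey pronouns co-varying with the restrictor.
Strong reading: for every (d,s,a) with gave(d,s,a), rehearsed(a,s).
Restrictor triples: (d1,s2,a1)→rehearsed(a1,s2) ✓  (d1,s3,a2)→rehearsed(a2,s3) ✓  (d1,s3,a3)→rehearsed(a3,s3) ✗  (d2,s1,a2)→rehearsed(a2,s1) ✓  (d2,s2,a2)→rehearsed(a2,s2) ✓  (d2,s3,a2)→rehearsed(a2,s3) ✓  (d2,s4,a3)→rehearsed(a3,s4) ✓  (d4,s3,a5)→rehearsed(a5,s3) ✗
Counterexamples (restrictor triples failing the scope): 2.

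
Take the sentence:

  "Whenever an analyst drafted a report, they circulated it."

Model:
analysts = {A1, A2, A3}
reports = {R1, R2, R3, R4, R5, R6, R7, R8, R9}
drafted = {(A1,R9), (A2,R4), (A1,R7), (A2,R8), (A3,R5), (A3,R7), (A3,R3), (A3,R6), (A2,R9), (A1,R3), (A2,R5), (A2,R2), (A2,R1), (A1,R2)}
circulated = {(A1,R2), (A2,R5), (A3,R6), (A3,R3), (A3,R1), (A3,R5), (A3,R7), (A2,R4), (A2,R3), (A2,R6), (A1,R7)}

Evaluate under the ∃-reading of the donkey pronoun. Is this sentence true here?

True

"it" takes "a report" as antecedent — a donkey pronoun bound across the clause boundary.
Weak reading: every analyst a with some drafted-report has at least one drafted-report r such that circulated(a,r).
Per analyst: A1:✓  A2:✓  A3:✓
Every analyst in the restrictor has a witness.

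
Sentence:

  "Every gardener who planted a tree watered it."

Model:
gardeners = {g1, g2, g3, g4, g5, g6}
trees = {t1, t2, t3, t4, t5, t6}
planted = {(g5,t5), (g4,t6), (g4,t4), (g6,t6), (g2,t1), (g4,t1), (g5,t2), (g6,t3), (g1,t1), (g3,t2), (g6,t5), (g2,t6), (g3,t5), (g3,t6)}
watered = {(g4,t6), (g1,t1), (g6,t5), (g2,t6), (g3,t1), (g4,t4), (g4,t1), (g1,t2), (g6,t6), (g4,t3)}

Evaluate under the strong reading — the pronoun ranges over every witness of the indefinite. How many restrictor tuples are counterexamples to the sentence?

7

"it" takes "a tree" as antecedent — a donkey pronoun bound across the clause boundary.
Strong reading: for every (g,t) with planted(g,t), watered(g,t).
Restrictor pairs: (g1,t1) ✓  (g2,t1) ✗  (g2,t6) ✓  (g3,t2) ✗  (g3,t5) ✗  (g3,t6) ✗  (g4,t1) ✓  (g4,t4) ✓  (g4,t6) ✓  (g5,t2) ✗  (g5,t5) ✗  (g6,t3) ✗  (g6,t5) ✓  (g6,t6) ✓
Counterexamples (restrictor pairs failing the scope): 7.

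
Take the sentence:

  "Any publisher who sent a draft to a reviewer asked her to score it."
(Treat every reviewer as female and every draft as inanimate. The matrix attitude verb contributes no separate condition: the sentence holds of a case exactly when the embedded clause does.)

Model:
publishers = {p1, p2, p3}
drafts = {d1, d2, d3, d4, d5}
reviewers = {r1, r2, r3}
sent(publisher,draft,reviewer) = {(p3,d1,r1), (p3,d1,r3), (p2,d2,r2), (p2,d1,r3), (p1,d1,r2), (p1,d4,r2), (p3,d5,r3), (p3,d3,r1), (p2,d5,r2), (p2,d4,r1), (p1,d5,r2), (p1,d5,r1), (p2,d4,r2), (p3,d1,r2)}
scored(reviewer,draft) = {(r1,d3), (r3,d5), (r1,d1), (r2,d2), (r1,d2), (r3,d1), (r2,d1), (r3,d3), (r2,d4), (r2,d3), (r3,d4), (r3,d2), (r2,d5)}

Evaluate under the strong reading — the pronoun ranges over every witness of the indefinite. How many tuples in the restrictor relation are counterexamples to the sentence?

2

"her" takes "a reviewer" as antecedent and "it" takes "a draft"; both are donkey pronouns co-varying with the restrictor.
Strong reading: for every (p,d,r) with sent(p,d,r), scored(r,d).
Restrictor triples: (p1,d1,r2)→scored(r2,d1) ✓  (p1,d4,r2)→scored(r2,d4) ✓  (p1,d5,r1)→scored(r1,d5) ✗  (p1,d5,r2)→scored(r2,d5) ✓  (p2,d1,r3)→scored(r3,d1) ✓  (p2,d2,r2)→scored(r2,d2) ✓  (p2,d4,r1)→scored(r1,d4) ✗  (p2,d4,r2)→scored(r2,d4) ✓  (p2,d5,r2)→scored(r2,d5) ✓  (p3,d1,r1)→scored(r1,d1) ✓  (p3,d1,r2)→scored(r2,d1) ✓  (p3,d1,r3)→scored(r3,d1) ✓  (p3,d3,r1)→scored(r1,d3) ✓  (p3,d5,r3)→scored(r3,d5) ✓
Counterexamples (restrictor triples failing the scope): 2.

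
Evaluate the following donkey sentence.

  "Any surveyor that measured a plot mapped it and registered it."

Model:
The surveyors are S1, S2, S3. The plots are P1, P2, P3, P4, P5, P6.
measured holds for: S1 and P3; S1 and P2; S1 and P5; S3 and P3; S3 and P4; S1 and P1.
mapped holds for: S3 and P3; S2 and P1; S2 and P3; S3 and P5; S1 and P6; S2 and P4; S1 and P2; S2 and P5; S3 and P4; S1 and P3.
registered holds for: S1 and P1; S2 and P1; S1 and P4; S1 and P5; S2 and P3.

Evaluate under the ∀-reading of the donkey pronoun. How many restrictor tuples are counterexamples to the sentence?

6

"it" takes "a plot" as antecedent — a donkey pronoun bound across the clause boundary.
Strong reading: for every (s,p) with measured(s,p), mapped(s,p) ∧ registered(s,p).
Restrictor pairs: (S1,P1) ✗  (S1,P2) ✗  (S1,P3) ✗  (S1,P5) ✗  (S3,P3) ✗  (S3,P4) ✗
Counterexamples (restrictor pairs failing the scope): 6.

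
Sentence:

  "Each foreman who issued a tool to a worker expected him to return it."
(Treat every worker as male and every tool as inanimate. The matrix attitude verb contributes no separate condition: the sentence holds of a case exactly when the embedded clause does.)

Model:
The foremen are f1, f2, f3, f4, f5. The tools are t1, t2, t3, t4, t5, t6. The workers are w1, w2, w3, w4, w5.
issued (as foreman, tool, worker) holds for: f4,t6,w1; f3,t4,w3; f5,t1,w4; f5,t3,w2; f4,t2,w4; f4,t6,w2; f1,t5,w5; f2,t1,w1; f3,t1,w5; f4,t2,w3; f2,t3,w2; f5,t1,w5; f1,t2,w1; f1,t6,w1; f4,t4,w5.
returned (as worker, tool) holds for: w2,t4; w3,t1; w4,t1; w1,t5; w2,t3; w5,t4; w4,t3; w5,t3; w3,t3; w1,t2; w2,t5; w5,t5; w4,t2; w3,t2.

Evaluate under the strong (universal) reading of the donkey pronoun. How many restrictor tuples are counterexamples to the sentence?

7

"him" takes "a worker" as antecedent and "it" takes "a tool"; both are donkey pronouns co-varying with the restrictor.
Strong reading: for every (f,t,w) with issued(f,t,w), returned(w,t).
Restrictor triples: (f1,t2,w1)→returned(w1,t2) ✓  (f1,t5,w5)→returned(w5,t5) ✓  (f1,t6,w1)→returned(w1,t6) ✗  (f2,t1,w1)→returned(w1,t1) ✗  (f2,t3,w2)→returned(w2,t3) ✓  (f3,t1,w5)→returned(w5,t1) ✗  (f3,t4,w3)→returned(w3,t4) ✗  (f4,t2,w3)→returned(w3,t2) ✓  (f4,t2,w4)→returned(w4,t2) ✓  (f4,t4,w5)→returned(w5,t4) ✓  (f4,t6,w1)→returned(w1,t6) ✗  (f4,t6,w2)→returned(w2,t6) ✗  (f5,t1,w4)→returned(w4,t1) ✓  (f5,t1,w5)→returned(w5,t1) ✗  (f5,t3,w2)→returned(w2,t3) ✓
Counterexamples (restrictor triples failing the scope): 7.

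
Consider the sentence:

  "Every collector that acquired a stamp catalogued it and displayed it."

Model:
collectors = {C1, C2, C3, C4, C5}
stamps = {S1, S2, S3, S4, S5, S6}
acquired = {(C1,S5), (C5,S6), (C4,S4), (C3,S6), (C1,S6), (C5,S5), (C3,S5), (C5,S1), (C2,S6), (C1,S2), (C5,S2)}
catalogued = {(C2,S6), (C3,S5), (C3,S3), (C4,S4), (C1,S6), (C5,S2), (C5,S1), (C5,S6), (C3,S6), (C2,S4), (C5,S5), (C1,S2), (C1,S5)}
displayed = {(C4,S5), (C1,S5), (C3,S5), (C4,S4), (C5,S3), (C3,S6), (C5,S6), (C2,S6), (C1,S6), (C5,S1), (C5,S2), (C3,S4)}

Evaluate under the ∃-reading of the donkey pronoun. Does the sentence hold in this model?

True

"it" takes "a stamp" as antecedent — a donkey pronoun bound across the clause boundary.
Weak reading: every collector c with some acquired-stamp has at least one acquired-stamp s such that catalogued(c,s) ∧ displayed(c,s).
Per collector: C1:✓  C2:✓  C3:✓  C4:✓  C5:✓
Every collector in the restrictor has a witness.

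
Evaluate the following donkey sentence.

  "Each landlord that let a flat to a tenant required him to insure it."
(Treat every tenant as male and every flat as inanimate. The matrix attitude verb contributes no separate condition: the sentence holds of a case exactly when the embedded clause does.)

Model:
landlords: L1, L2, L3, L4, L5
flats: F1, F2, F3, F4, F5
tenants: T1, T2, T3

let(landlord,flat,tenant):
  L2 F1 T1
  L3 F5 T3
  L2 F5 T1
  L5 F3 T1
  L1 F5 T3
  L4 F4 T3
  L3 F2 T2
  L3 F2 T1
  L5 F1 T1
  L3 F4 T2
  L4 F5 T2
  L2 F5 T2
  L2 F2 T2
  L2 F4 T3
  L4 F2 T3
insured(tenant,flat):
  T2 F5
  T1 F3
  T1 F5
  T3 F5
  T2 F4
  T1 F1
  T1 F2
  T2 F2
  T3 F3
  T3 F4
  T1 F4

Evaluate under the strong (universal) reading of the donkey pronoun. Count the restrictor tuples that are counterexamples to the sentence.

1

"him" takes "a tenant" as antecedent and "it" takes "a flat"; both are donkey pronouns co-varying with the restrictor.
Strong reading: for every (l,f,t) with let(l,f,t), insured(t,f).
Restrictor triples: (L1,F5,T3)→insured(T3,F5) ✓  (L2,F1,T1)→insured(T1,F1) ✓  (L2,F2,T2)→insured(T2,F2) ✓  (L2,F4,T3)→insured(T3,F4) ✓  (L2,F5,T1)→insured(T1,F5) ✓  (L2,F5,T2)→insured(T2,F5) ✓  (L3,F2,T1)→insured(T1,F2) ✓  (L3,F2,T2)→insured(T2,F2) ✓  (L3,F4,T2)→insured(T2,F4) ✓  (L3,F5,T3)→insured(T3,F5) ✓  (L4,F2,T3)→insured(T3,F2) ✗  (L4,F4,T3)→insured(T3,F4) ✓  (L4,F5,T2)→insured(T2,F5) ✓  (L5,F1,T1)→insured(T1,F1) ✓  (L5,F3,T1)→insured(T1,F3) ✓
Counterexamples (restrictor triples failing the scope): 1.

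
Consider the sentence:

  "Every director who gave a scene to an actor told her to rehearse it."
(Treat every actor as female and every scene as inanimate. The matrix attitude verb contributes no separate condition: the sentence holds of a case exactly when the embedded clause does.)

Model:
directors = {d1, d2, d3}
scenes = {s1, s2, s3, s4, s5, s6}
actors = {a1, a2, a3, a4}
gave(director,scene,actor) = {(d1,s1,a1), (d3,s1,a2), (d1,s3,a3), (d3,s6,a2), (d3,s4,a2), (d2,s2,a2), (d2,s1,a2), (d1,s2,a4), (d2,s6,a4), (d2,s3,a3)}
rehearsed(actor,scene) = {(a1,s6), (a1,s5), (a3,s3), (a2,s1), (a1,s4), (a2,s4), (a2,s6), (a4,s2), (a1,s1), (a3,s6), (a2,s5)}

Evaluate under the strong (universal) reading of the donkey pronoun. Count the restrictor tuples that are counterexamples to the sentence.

2

"her" takes "an actor" as antecedent and "it" takes "a scene"; both are donkey pronouns co-varying with the restrictor.
Strong reading: for every (d,s,a) with gave(d,s,a), rehearsed(a,s).
Restrictor triples: (d1,s1,a1)→rehearsed(a1,s1) ✓  (d1,s2,a4)→rehearsed(a4,s2) ✓  (d1,s3,a3)→rehearsed(a3,s3) ✓  (d2,s1,a2)→rehearsed(a2,s1) ✓  (d2,s2,a2)→rehearsed(a2,s2) ✗  (d2,s3,a3)→rehearsed(a3,s3) ✓  (d2,s6,a4)→rehearsed(a4,s6) ✗  (d3,s1,a2)→rehearsed(a2,s1) ✓  (d3,s4,a2)→rehearsed(a2,s4) ✓  (d3,s6,a2)→rehearsed(a2,s6) ✓
Counterexamples (restrictor triples failing the scope): 2.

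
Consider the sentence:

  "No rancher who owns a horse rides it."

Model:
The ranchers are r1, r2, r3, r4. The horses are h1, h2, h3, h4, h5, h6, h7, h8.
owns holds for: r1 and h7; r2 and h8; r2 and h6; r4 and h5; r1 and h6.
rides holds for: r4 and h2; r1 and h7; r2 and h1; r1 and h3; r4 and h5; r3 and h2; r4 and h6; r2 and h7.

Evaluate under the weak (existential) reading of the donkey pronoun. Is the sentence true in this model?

"it" takes "a horse" as antecedent — a donkey pronoun bound across the clause boundary.
Truth condition: for no (r,h) with owns(r,h) does rides(r,h) hold.
Restrictor pairs — does the scope hold? (r1,h6):fails  (r1,h7):holds  (r2,h6):fails  (r2,h8):fails  (r4,h5):holds
Scope holds for 2 pair(s), so the sentence is false.

False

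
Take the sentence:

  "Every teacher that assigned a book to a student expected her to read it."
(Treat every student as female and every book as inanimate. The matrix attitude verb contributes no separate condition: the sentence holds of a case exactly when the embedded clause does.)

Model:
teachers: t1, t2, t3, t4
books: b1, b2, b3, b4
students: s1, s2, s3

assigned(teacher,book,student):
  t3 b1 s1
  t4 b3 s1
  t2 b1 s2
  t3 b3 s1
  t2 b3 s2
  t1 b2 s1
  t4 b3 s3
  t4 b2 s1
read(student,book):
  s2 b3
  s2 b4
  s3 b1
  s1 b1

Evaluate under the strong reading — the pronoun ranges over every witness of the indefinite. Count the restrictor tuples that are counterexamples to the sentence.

"her" takes "a student" as antecedent and "it" takes "a book"; both are donkey pronouns co-varying with the restrictor.
Strong reading: for every (t,b,s) with assigned(t,b,s), read(s,b).
Restrictor triples: (t1,b2,s1)→read(s1,b2) ✗  (t2,b1,s2)→read(s2,b1) ✗  (t2,b3,s2)→read(s2,b3) ✓  (t3,b1,s1)→read(s1,b1) ✓  (t3,b3,s1)→read(s1,b3) ✗  (t4,b2,s1)→read(s1,b2) ✗  (t4,b3,s1)→read(s1,b3) ✗  (t4,b3,s3)→read(s3,b3) ✗
Counterexamples (restrictor triples failing the scope): 6.

6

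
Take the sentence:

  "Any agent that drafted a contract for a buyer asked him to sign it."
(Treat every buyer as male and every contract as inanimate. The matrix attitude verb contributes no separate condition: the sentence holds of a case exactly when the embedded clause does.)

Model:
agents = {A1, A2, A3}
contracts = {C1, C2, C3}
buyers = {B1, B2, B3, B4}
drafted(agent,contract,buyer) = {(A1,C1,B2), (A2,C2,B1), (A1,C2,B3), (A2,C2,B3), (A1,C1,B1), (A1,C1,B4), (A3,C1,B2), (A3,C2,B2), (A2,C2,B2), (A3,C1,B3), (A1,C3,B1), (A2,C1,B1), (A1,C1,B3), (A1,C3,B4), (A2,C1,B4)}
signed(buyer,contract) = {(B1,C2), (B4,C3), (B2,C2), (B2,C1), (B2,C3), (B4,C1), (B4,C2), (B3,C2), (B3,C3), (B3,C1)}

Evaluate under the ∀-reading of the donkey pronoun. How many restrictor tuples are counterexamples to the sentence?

"him" takes "a buyer" as antecedent and "it" takes "a contract"; both are donkey pronouns co-varying with the restrictor.
Strong reading: for every (a,c,b) with drafted(a,c,b), signed(b,c).
Restrictor triples: (A1,C1,B1)→signed(B1,C1) ✗  (A1,C1,B2)→signed(B2,C1) ✓  (A1,C1,B3)→signed(B3,C1) ✓  (A1,C1,B4)→signed(B4,C1) ✓  (A1,C2,B3)→signed(B3,C2) ✓  (A1,C3,B1)→signed(B1,C3) ✗  (A1,C3,B4)→signed(B4,C3) ✓  (A2,C1,B1)→signed(B1,C1) ✗  (A2,C1,B4)→signed(B4,C1) ✓  (A2,C2,B1)→signed(B1,C2) ✓  (A2,C2,B2)→signed(B2,C2) ✓  (A2,C2,B3)→signed(B3,C2) ✓  (A3,C1,B2)→signed(B2,C1) ✓  (A3,C1,B3)→signed(B3,C1) ✓  (A3,C2,B2)→signed(B2,C2) ✓
Counterexamples (restrictor triples failing the scope): 3.

3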